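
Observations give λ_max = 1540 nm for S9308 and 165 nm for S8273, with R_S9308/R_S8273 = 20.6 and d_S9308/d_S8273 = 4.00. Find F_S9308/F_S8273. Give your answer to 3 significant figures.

Wien's law: T_S9308/T_S8273 = λ_S8273/λ_S9308 = 165/1540 = 0.1071.
L_S9308/L_S8273 = (R_S9308/R_S8273)²(T_S9308/T_S8273)⁴ = (20.6)²(0.1071)⁴ = 0.05592.
F_S9308/F_S8273 = (L_S9308/L_S8273)/(d_S9308/d_S8273)² = 0.05592/(4.00)² = 0.003495.

0.00350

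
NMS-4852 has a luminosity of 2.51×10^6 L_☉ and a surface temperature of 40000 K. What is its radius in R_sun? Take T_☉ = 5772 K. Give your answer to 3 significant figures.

R/R_☉ = √(L/L_☉) / (T/T_☉)² = √(2.51×10^6) / (6.930)²
       = 1584 / 48.02 = 32.99.

33.0 R_sun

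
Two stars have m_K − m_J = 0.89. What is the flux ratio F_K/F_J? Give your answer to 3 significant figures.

F_K/F_J = 10^(−(m_K − m_J)/2.5) = 10^(-0.89/2.5) = 10^-0.356 = 0.4406.

0.441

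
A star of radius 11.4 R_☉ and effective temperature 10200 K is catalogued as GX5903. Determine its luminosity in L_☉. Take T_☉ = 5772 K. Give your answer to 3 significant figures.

L/L_☉ = (R/R_☉)² (T/T_☉)⁴ = (11.4)² × (10200/5772)⁴
       = 130.0 × (1.767)⁴ = 130.0 × 9.752 = 1267.

1.27×10^3 L_☉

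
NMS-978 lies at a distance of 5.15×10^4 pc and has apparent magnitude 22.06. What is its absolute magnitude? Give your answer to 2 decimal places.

M = m − 5 log₁₀(d/10 pc) = 22.06 − 5 log₁₀(5.15×10^4/10)
  = 22.06 − 5 × 3.712 = 22.06 − 18.56 = 3.50.

3.50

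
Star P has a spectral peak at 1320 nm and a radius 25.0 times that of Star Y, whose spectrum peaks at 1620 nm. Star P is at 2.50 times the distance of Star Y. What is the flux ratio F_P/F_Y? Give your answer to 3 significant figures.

227

Wien's law: T_P/T_Y = λ_Y/λ_P = 1620/1320 = 1.227.
L_P/L_Y = (R_P/R_Y)²(T_P/T_Y)⁴ = (25.0)²(1.227)⁴ = 1418.
F_P/F_Y = (L_P/L_Y)/(d_P/d_Y)² = 1418/(2.50)² = 226.9.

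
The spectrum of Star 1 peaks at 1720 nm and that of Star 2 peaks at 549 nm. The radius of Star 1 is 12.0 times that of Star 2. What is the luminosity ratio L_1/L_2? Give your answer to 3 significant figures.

1.49

Wien's law gives T ∝ 1/λ_max, so T_1/T_2 = λ_2/λ_1 = 549/1720 = 0.3192.
Then L ∝ R²T⁴ gives L_1/L_2 = (12.0)² × (0.3192)⁴ = 144.0 × 0.01038 = 1.495.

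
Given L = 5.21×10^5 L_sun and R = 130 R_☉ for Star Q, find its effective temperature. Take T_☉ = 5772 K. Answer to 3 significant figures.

1.36×10^4 K

T/T_☉ = (L/L_☉)^(1/4) / (R/R_☉)^(1/2)
T = 5772 × (5.21×10^5)^(1/4) / √(130) = 5772 × 26.87 / 11.40 = 1.360×10^4 K.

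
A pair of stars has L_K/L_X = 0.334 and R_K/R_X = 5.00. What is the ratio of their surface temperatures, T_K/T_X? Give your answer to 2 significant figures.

0.34

L ∝ R²T⁴ gives T ∝ (L/R²)^(1/4), so
T_K/T_X = (0.334 / 5.00²)^(1/4) = (0.01336)^(1/4) = 0.3400.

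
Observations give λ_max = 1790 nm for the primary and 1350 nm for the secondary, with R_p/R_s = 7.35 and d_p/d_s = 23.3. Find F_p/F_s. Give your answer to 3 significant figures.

0.0322

Wien's law: T_p/T_s = λ_s/λ_p = 1350/1790 = 0.7542.
L_p/L_s = (R_p/R_s)²(T_p/T_s)⁴ = (7.35)²(0.7542)⁴ = 17.48.
F_p/F_s = (L_p/L_s)/(d_p/d_s)² = 17.48/(23.3)² = 0.03219.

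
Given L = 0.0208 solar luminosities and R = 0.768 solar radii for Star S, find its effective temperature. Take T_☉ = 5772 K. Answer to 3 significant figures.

T/T_☉ = (L/L_☉)^(1/4) / (R/R_☉)^(1/2)
T = 5772 × (0.0208)^(1/4) / √(0.768) = 5772 × 0.3798 / 0.8764 = 2501 K.

2.50×10^3 K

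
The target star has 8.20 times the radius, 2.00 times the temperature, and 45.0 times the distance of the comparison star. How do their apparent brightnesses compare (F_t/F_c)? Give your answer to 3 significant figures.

L_t/L_c = (R_t/R_c)²(T_t/T_c)⁴ = (8.20)² × (2.00)⁴ = 1076.
F_t/F_c = (L_t/L_c)/(d_t/d_c)² = 1076 / (45.0)² = 0.5313.

0.531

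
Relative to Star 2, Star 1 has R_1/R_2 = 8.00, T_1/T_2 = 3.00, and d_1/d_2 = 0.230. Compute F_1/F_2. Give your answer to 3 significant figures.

L_1/L_2 = (R_1/R_2)²(T_1/T_2)⁴ = (8.00)² × (3.00)⁴ = 5184.
F_1/F_2 = (L_1/L_2)/(d_1/d_2)² = 5184 / (0.230)² = 9.800×10^4.

9.80×10^4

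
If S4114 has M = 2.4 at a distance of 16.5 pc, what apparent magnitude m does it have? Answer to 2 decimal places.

m = M + 5 log₁₀(d/10 pc) = 2.4 + 5 log₁₀(16.5/10)
  = 2.4 + 5 × 0.217 = 2.4 + 1.09 = 3.49.

3.49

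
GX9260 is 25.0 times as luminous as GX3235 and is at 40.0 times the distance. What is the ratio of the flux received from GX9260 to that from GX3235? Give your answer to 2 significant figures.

F = L/(4πd²), so F_GX9260/F_GX3235 = (L_GX9260/L_GX3235) / (d_GX9260/d_GX3235)²
= 25.0 / (40.0)² = 25.0 / 1600 = 0.01562.

0.016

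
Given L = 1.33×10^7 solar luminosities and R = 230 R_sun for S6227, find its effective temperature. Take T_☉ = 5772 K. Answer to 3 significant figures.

T/T_☉ = (L/L_☉)^(1/4) / (R/R_☉)^(1/2)
T = 5772 × (1.33×10^7)^(1/4) / √(230) = 5772 × 60.39 / 15.17 = 2.298×10^4 K.

2.30×10^4 K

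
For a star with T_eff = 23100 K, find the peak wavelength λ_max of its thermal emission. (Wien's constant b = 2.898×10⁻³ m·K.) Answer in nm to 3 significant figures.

125 nm

λ_max = b/T = 2.898×10⁻³ / 23100 = 1.25×10^-7 m = 125.5 nm.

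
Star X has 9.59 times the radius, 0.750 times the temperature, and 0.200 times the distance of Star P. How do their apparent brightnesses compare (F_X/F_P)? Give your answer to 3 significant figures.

L_X/L_P = (R_X/R_P)²(T_X/T_P)⁴ = (9.59)² × (0.750)⁴ = 29.10.
F_X/F_P = (L_X/L_P)/(d_X/d_P)² = 29.10 / (0.200)² = 727.5.

727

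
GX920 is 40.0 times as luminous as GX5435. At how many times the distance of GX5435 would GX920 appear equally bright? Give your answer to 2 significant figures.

6.3

Equal flux requires L_GX920/d_GX920² = L_GX5435/d_GX5435², so d_GX920/d_GX5435 = √(L_GX920/L_GX5435)
= √(40.0) = 6.325.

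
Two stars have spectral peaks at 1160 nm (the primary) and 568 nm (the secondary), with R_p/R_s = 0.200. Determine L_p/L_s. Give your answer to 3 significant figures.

0.00230

Wien's law gives T ∝ 1/λ_max, so T_p/T_s = λ_s/λ_p = 568/1160 = 0.4897.
Then L ∝ R²T⁴ gives L_p/L_s = (0.200)² × (0.4897)⁴ = 0.04000 × 0.05749 = 0.002299.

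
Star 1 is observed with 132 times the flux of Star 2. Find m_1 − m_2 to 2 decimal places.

-5.30

m_1 − m_2 = −2.5 log₁₀(F_1/F_2) = −2.5 log₁₀(132) = −2.5 × (2.121) = -5.301.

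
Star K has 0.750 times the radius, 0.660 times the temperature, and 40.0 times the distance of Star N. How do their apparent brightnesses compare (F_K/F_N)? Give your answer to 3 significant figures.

L_K/L_N = (R_K/R_N)²(T_K/T_N)⁴ = (0.750)² × (0.660)⁴ = 0.1067.
F_K/F_N = (L_K/L_N)/(d_K/d_N)² = 0.1067 / (40.0)² = 6.671×10^-5.

6.67×10^-5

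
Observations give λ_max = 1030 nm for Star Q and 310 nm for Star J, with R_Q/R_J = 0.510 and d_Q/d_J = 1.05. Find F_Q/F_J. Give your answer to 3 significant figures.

0.00194

Wien's law: T_Q/T_J = λ_J/λ_Q = 310/1030 = 0.3010.
L_Q/L_J = (R_Q/R_J)²(T_Q/T_J)⁴ = (0.510)²(0.3010)⁴ = 0.002134.
F_Q/F_J = (L_Q/L_J)/(d_Q/d_J)² = 0.002134/(1.05)² = 0.001936.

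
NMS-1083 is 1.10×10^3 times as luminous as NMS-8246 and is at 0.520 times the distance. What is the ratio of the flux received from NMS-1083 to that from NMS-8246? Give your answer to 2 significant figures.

4.1×10^3

F = L/(4πd²), so F_NMS-1083/F_NMS-8246 = (L_NMS-1083/L_NMS-8246) / (d_NMS-1083/d_NMS-8246)²
= 1.10×10^3 / (0.520)² = 1.10×10^3 / 0.2704 = 4068.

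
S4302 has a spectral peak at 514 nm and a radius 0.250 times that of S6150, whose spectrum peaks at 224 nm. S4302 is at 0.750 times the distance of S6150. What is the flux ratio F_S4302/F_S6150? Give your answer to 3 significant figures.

0.00401

Wien's law: T_S4302/T_S6150 = λ_S6150/λ_S4302 = 224/514 = 0.4358.
L_S4302/L_S6150 = (R_S4302/R_S6150)²(T_S4302/T_S6150)⁴ = (0.250)²(0.4358)⁴ = 0.002254.
F_S4302/F_S6150 = (L_S4302/L_S6150)/(d_S4302/d_S6150)² = 0.002254/(0.750)² = 0.004008.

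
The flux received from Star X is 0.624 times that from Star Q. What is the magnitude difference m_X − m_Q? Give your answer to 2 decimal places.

0.51

m_X − m_Q = −2.5 log₁₀(F_X/F_Q) = −2.5 log₁₀(0.624) = −2.5 × (-0.205) = 0.512.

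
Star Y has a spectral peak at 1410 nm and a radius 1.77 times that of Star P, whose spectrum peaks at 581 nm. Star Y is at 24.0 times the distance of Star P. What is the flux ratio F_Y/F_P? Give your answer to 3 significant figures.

1.57×10^-4

Wien's law: T_Y/T_P = λ_P/λ_Y = 581/1410 = 0.4121.
L_Y/L_P = (R_Y/R_P)²(T_Y/T_P)⁴ = (1.77)²(0.4121)⁴ = 0.09032.
F_Y/F_P = (L_Y/L_P)/(d_Y/d_P)² = 0.09032/(24.0)² = 1.568×10^-4.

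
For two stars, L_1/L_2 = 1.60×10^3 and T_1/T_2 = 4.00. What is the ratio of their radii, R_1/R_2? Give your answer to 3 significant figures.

L ∝ R²T⁴ gives R ∝ √L / T², so
R_1/R_2 = √(1.60×10^3) / (4.00)² = 40.00 / 16.00 = 2.500.

2.50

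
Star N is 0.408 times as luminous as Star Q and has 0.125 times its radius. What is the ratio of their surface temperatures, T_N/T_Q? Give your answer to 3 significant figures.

L ∝ R²T⁴ gives T ∝ (L/R²)^(1/4), so
T_N/T_Q = (0.408 / 0.125²)^(1/4) = (26.11)^(1/4) = 2.261.

2.26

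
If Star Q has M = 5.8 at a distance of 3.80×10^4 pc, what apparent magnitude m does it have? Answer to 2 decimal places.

23.70

m = M + 5 log₁₀(d/10 pc) = 5.8 + 5 log₁₀(3.80×10^4/10)
  = 5.8 + 5 × 3.580 = 5.8 + 17.90 = 23.70.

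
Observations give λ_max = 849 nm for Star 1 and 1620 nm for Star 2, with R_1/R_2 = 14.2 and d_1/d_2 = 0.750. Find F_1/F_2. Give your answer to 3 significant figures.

4.75×10^3

Wien's law: T_1/T_2 = λ_2/λ_1 = 1620/849 = 1.908.
L_1/L_2 = (R_1/R_2)²(T_1/T_2)⁴ = (14.2)²(1.908)⁴ = 2673.
F_1/F_2 = (L_1/L_2)/(d_1/d_2)² = 2673/(0.750)² = 4752.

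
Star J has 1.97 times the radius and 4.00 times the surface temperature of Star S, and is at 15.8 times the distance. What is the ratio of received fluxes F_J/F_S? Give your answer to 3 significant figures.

3.98

L_J/L_S = (R_J/R_S)²(T_J/T_S)⁴ = (1.97)² × (4.00)⁴ = 993.5.
F_J/F_S = (L_J/L_S)/(d_J/d_S)² = 993.5 / (15.8)² = 3.980.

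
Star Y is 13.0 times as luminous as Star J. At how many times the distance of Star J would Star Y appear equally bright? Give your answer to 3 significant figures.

Equal flux requires L_Y/d_Y² = L_J/d_J², so d_Y/d_J = √(L_Y/L_J)
= √(13.0) = 3.606.

3.61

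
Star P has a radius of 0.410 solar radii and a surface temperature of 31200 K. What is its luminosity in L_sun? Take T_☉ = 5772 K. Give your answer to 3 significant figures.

L/L_☉ = (R/R_☉)² (T/T_☉)⁴ = (0.410)² × (31200/5772)⁴
       = 0.1681 × (5.405)⁴ = 0.1681 × 853.7 = 143.5.

144 L_sun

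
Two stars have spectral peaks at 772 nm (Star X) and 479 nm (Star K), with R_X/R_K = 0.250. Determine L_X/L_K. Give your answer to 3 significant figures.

0.00926

Wien's law gives T ∝ 1/λ_max, so T_X/T_K = λ_K/λ_X = 479/772 = 0.6205.
Then L ∝ R²T⁴ gives L_X/L_K = (0.250)² × (0.6205)⁴ = 0.06250 × 0.1482 = 0.009263.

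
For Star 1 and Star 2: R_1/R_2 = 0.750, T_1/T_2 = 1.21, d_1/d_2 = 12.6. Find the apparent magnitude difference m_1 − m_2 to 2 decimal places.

L_1/L_2 = (0.750)²(1.21)⁴ = 1.206.
F_1/F_2 = (L_1/L_2)/(d_1/d_2)² = 1.206/158.8 = 0.007595.
m_1 − m_2 = −2.5 log₁₀(0.007595) = 5.30.

5.30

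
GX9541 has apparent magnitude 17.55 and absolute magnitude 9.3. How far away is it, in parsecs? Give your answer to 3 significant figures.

m − M = 5 log₁₀(d/10 pc)
17.55 − (9.3) = 8.25 = 5 log₁₀(d/10)
d = 10 × 10^(8.25/5) = 10 × 10^1.650 = 446.7 pc.

447 pc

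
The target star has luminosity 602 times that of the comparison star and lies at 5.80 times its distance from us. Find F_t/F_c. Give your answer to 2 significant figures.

F = L/(4πd²), so F_t/F_c = (L_t/L_c) / (d_t/d_c)²
= 602 / (5.80)² = 602 / 33.64 = 17.90.

18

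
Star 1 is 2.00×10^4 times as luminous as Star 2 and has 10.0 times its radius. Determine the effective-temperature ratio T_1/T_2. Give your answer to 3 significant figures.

3.76

L ∝ R²T⁴ gives T ∝ (L/R²)^(1/4), so
T_1/T_2 = (2.00×10^4 / 10.0²)^(1/4) = (200.0)^(1/4) = 3.761.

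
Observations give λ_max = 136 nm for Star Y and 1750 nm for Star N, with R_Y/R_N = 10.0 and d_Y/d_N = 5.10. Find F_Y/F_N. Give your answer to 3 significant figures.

Wien's law: T_Y/T_N = λ_N/λ_Y = 1750/136 = 12.87.
L_Y/L_N = (R_Y/R_N)²(T_Y/T_N)⁴ = (10.0)²(12.87)⁴ = 2.742×10^6.
F_Y/F_N = (L_Y/L_N)/(d_Y/d_N)² = 2.742×10^6/(5.10)² = 1.054×10^5.

1.05×10^5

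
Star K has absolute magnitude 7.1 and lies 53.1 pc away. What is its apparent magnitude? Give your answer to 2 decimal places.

10.73

m = M + 5 log₁₀(d/10 pc) = 7.1 + 5 log₁₀(53.1/10)
  = 7.1 + 5 × 0.725 = 7.1 + 3.63 = 10.73.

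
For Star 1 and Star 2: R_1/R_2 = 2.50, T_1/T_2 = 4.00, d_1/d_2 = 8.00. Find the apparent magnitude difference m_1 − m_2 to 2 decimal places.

L_1/L_2 = (2.50)²(4.00)⁴ = 1600.
F_1/F_2 = (L_1/L_2)/(d_1/d_2)² = 1600/64.00 = 25.00.
m_1 − m_2 = −2.5 log₁₀(25.00) = -3.49.

-3.49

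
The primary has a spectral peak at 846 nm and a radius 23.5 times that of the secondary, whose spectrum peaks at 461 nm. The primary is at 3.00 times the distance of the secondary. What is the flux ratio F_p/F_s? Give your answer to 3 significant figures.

Wien's law: T_p/T_s = λ_s/λ_p = 461/846 = 0.5449.
L_p/L_s = (R_p/R_s)²(T_p/T_s)⁴ = (23.5)²(0.5449)⁴ = 48.69.
F_p/F_s = (L_p/L_s)/(d_p/d_s)² = 48.69/(3.00)² = 5.410.

5.41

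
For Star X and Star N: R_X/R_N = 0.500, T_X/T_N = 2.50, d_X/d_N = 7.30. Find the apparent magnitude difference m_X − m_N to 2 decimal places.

1.84

L_X/L_N = (0.500)²(2.50)⁴ = 9.766.
F_X/F_N = (L_X/L_N)/(d_X/d_N)² = 9.766/53.29 = 0.1833.
m_X − m_N = −2.5 log₁₀(0.1833) = 1.84.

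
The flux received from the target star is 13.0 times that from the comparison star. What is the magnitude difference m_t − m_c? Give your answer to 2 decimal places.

m_t − m_c = −2.5 log₁₀(F_t/F_c) = −2.5 log₁₀(13.0) = −2.5 × (1.114) = -2.785.

-2.78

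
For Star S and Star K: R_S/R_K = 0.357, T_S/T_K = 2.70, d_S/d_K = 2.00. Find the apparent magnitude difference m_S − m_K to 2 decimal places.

-0.57

L_S/L_K = (0.357)²(2.70)⁴ = 6.773.
F_S/F_K = (L_S/L_K)/(d_S/d_K)² = 6.773/4.000 = 1.693.
m_S − m_K = −2.5 log₁₀(1.693) = -0.57.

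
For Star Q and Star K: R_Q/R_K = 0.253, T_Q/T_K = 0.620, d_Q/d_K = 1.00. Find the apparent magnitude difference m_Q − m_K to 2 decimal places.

L_Q/L_K = (0.253)²(0.620)⁴ = 0.009458.
F_Q/F_K = (L_Q/L_K)/(d_Q/d_K)² = 0.009458/1.000 = 0.009458.
m_Q − m_K = −2.5 log₁₀(0.009458) = 5.06.

5.06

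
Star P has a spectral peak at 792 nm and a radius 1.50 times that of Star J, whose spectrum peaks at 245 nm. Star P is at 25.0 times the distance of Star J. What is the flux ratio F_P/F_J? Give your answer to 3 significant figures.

Wien's law: T_P/T_J = λ_J/λ_P = 245/792 = 0.3093.
L_P/L_J = (R_P/R_J)²(T_P/T_J)⁴ = (1.50)²(0.3093)⁴ = 0.02060.
F_P/F_J = (L_P/L_J)/(d_P/d_J)² = 0.02060/(25.0)² = 3.297×10^-5.

3.30×10^-5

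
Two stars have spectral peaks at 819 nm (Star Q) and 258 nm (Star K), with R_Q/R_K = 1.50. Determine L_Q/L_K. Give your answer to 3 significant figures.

0.0222

Wien's law gives T ∝ 1/λ_max, so T_Q/T_K = λ_K/λ_Q = 258/819 = 0.3150.
Then L ∝ R²T⁴ gives L_Q/L_K = (1.50)² × (0.3150)⁴ = 2.250 × 0.009848 = 0.02216.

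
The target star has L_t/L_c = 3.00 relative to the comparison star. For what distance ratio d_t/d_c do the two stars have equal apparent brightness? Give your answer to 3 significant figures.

Equal flux requires L_t/d_t² = L_c/d_c², so d_t/d_c = √(L_t/L_c)
= √(3.00) = 1.732.

1.73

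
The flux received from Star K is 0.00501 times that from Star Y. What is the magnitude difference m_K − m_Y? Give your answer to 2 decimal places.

5.75

m_K − m_Y = −2.5 log₁₀(F_K/F_Y) = −2.5 log₁₀(0.00501) = −2.5 × (-2.300) = 5.750.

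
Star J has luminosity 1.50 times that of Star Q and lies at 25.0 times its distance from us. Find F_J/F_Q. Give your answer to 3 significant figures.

F = L/(4πd²), so F_J/F_Q = (L_J/L_Q) / (d_J/d_Q)²
= 1.50 / (25.0)² = 1.50 / 625.0 = 0.002400.

0.00240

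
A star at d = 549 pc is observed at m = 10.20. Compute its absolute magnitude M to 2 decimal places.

M = m − 5 log₁₀(d/10 pc) = 10.20 − 5 log₁₀(549/10)
  = 10.20 − 5 × 1.740 = 10.20 − 8.70 = 1.50.

1.50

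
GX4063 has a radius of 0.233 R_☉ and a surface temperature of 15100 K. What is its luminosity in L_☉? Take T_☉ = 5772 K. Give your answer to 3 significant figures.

L/L_☉ = (R/R_☉)² (T/T_☉)⁴ = (0.233)² × (15100/5772)⁴
       = 0.05429 × (2.616)⁴ = 0.05429 × 46.84 = 2.543.

2.54 L_☉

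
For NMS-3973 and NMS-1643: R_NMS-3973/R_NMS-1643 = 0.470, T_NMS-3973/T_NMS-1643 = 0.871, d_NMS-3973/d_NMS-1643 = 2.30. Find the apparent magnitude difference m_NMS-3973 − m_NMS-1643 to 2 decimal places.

L_NMS-3973/L_NMS-1643 = (0.470)²(0.871)⁴ = 0.1271.
F_NMS-3973/F_NMS-1643 = (L_NMS-3973/L_NMS-1643)/(d_NMS-3973/d_NMS-1643)² = 0.1271/5.290 = 0.02403.
m_NMS-3973 − m_NMS-1643 = −2.5 log₁₀(0.02403) = 4.05.

4.05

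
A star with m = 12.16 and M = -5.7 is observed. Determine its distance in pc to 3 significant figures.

3.73×10^4 pc

m − M = 5 log₁₀(d/10 pc)
12.16 − (-5.7) = 17.86 = 5 log₁₀(d/10)
d = 10 × 10^(17.86/5) = 10 × 10^3.572 = 3.733×10^4 pc.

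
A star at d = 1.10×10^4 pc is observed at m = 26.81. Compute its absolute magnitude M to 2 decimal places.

11.60

M = m − 5 log₁₀(d/10 pc) = 26.81 − 5 log₁₀(1.10×10^4/10)
  = 26.81 − 5 × 3.041 = 26.81 − 15.21 = 11.60.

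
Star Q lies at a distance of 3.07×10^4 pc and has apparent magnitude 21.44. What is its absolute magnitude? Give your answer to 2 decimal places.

M = m − 5 log₁₀(d/10 pc) = 21.44 − 5 log₁₀(3.07×10^4/10)
  = 21.44 − 5 × 3.487 = 21.44 − 17.44 = 4.00.

4.00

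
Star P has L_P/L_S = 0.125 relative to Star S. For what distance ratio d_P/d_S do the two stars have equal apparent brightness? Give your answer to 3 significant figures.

0.354

Equal flux requires L_P/d_P² = L_S/d_S², so d_P/d_S = √(L_P/L_S)
= √(0.125) = 0.3536.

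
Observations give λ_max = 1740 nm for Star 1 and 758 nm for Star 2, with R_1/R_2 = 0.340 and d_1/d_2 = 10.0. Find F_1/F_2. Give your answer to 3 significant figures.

Wien's law: T_1/T_2 = λ_2/λ_1 = 758/1740 = 0.4356.
L_1/L_2 = (R_1/R_2)²(T_1/T_2)⁴ = (0.340)²(0.4356)⁴ = 0.004163.
F_1/F_2 = (L_1/L_2)/(d_1/d_2)² = 0.004163/(10.0)² = 4.163×10^-5.

4.16×10^-5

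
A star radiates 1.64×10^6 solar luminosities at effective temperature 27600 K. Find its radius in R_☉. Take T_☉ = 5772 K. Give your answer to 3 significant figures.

R/R_☉ = √(L/L_☉) / (T/T_☉)² = √(1.64×10^6) / (4.782)²
       = 1281 / 22.86 = 56.01.

56.0 R_☉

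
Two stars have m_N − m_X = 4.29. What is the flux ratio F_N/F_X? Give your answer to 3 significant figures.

F_N/F_X = 10^(−(m_N − m_X)/2.5) = 10^(-4.29/2.5) = 10^-1.716 = 0.01923.

0.0192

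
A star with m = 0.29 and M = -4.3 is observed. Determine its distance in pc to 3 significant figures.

82.8 pc

m − M = 5 log₁₀(d/10 pc)
0.29 − (-4.3) = 4.59 = 5 log₁₀(d/10)
d = 10 × 10^(4.59/5) = 10 × 10^0.918 = 82.79 pc.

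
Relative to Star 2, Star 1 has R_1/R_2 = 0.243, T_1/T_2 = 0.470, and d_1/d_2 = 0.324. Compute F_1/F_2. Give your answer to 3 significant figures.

0.0274

L_1/L_2 = (R_1/R_2)²(T_1/T_2)⁴ = (0.243)² × (0.470)⁴ = 0.002881.
F_1/F_2 = (L_1/L_2)/(d_1/d_2)² = 0.002881 / (0.324)² = 0.02745.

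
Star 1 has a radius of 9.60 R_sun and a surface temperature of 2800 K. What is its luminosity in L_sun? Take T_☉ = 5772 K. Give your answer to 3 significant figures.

L/L_☉ = (R/R_☉)² (T/T_☉)⁴ = (9.60)² × (2800/5772)⁴
       = 92.16 × (0.4851)⁴ = 92.16 × 0.05538 = 5.104.

5.10 L_sun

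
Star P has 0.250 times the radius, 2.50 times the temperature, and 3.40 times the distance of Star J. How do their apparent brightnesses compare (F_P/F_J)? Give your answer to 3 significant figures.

L_P/L_J = (R_P/R_J)²(T_P/T_J)⁴ = (0.250)² × (2.50)⁴ = 2.441.
F_P/F_J = (L_P/L_J)/(d_P/d_J)² = 2.441 / (3.40)² = 0.2112.

0.211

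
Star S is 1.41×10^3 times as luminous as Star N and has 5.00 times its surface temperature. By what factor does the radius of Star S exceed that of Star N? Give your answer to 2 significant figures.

1.5

L ∝ R²T⁴ gives R ∝ √L / T², so
R_S/R_N = √(1.41×10^3) / (5.00)² = 37.55 / 25.00 = 1.502.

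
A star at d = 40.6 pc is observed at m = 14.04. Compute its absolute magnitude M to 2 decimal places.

11.00

M = m − 5 log₁₀(d/10 pc) = 14.04 − 5 log₁₀(40.6/10)
  = 14.04 − 5 × 0.609 = 14.04 − 3.04 = 11.00.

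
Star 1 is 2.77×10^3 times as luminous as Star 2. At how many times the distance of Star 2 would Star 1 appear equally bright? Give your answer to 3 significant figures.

52.6

Equal flux requires L_1/d_1² = L_2/d_2², so d_1/d_2 = √(L_1/L_2)
= √(2.77×10^3) = 52.63.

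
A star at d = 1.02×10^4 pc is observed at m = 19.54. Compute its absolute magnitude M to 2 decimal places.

M = m − 5 log₁₀(d/10 pc) = 19.54 − 5 log₁₀(1.02×10^4/10)
  = 19.54 − 5 × 3.009 = 19.54 − 15.04 = 4.50.

4.50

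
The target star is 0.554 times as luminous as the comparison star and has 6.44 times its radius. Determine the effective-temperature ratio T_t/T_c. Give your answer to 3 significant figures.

L ∝ R²T⁴ gives T ∝ (L/R²)^(1/4), so
T_t/T_c = (0.554 / 6.44²)^(1/4) = (0.01336)^(1/4) = 0.3400.

0.340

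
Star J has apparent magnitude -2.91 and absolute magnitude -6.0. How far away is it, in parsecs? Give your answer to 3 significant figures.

m − M = 5 log₁₀(d/10 pc)
-2.91 − (-6.0) = 3.09 = 5 log₁₀(d/10)
d = 10 × 10^(3.09/5) = 10 × 10^0.618 = 41.50 pc.

41.5 pc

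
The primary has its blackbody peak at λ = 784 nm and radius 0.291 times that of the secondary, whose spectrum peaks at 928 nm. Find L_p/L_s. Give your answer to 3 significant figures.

0.166

Wien's law gives T ∝ 1/λ_max, so T_p/T_s = λ_s/λ_p = 928/784 = 1.184.
Then L ∝ R²T⁴ gives L_p/L_s = (0.291)² × (1.184)⁴ = 0.08468 × 1.963 = 0.1662.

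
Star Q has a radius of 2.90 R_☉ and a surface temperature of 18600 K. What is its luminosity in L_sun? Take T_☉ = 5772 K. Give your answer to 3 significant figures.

907 L_sun

L/L_☉ = (R/R_☉)² (T/T_☉)⁴ = (2.90)² × (18600/5772)⁴
       = 8.410 × (3.222)⁴ = 8.410 × 107.8 = 906.9.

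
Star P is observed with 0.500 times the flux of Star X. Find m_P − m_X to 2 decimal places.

m_P − m_X = −2.5 log₁₀(F_P/F_X) = −2.5 log₁₀(0.500) = −2.5 × (-0.301) = 0.753.

0.75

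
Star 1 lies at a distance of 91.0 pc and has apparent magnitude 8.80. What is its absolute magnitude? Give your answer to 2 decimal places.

M = m − 5 log₁₀(d/10 pc) = 8.80 − 5 log₁₀(91.0/10)
  = 8.80 − 5 × 0.959 = 8.80 − 4.80 = 4.00.

4.00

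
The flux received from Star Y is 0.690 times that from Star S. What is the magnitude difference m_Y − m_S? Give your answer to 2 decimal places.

m_Y − m_S = −2.5 log₁₀(F_Y/F_S) = −2.5 log₁₀(0.690) = −2.5 × (-0.161) = 0.403.

0.40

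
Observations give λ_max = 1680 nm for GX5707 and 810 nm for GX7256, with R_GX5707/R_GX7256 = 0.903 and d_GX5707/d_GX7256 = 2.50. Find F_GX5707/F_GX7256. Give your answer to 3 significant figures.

Wien's law: T_GX5707/T_GX7256 = λ_GX7256/λ_GX5707 = 810/1680 = 0.4821.
L_GX5707/L_GX7256 = (R_GX5707/R_GX7256)²(T_GX5707/T_GX7256)⁴ = (0.903)²(0.4821)⁴ = 0.04406.
F_GX5707/F_GX7256 = (L_GX5707/L_GX7256)/(d_GX5707/d_GX7256)² = 0.04406/(2.50)² = 0.007050.

0.00705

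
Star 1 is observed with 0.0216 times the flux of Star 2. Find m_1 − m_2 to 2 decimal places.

m_1 − m_2 = −2.5 log₁₀(F_1/F_2) = −2.5 log₁₀(0.0216) = −2.5 × (-1.666) = 4.164.

4.16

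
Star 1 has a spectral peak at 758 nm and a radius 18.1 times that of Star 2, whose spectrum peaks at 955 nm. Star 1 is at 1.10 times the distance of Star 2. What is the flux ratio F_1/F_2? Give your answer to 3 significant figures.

682

Wien's law: T_1/T_2 = λ_2/λ_1 = 955/758 = 1.260.
L_1/L_2 = (R_1/R_2)²(T_1/T_2)⁴ = (18.1)²(1.260)⁴ = 825.5.
F_1/F_2 = (L_1/L_2)/(d_1/d_2)² = 825.5/(1.10)² = 682.2.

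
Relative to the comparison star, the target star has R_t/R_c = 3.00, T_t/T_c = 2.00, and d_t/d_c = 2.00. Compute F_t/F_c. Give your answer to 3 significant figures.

36.0

L_t/L_c = (R_t/R_c)²(T_t/T_c)⁴ = (3.00)² × (2.00)⁴ = 144.0.
F_t/F_c = (L_t/L_c)/(d_t/d_c)² = 144.0 / (2.00)² = 36.00.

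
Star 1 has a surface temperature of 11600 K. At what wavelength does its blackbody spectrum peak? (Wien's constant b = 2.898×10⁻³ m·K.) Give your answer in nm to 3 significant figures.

λ_max = b/T = 2.898×10⁻³ / 11600 = 2.50×10^-7 m = 249.8 nm.

250 nm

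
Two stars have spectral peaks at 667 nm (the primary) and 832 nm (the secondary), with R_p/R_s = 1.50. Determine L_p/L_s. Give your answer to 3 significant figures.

Wien's law gives T ∝ 1/λ_max, so T_p/T_s = λ_s/λ_p = 832/667 = 1.247.
Then L ∝ R²T⁴ gives L_p/L_s = (1.50)² × (1.247)⁴ = 2.250 × 2.421 = 5.447.

5.45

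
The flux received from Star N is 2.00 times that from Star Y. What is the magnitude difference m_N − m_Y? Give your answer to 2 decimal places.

-0.75

m_N − m_Y = −2.5 log₁₀(F_N/F_Y) = −2.5 log₁₀(2.00) = −2.5 × (0.301) = -0.753.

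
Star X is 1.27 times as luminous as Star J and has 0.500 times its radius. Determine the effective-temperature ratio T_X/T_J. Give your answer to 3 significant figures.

1.50

L ∝ R²T⁴ gives T ∝ (L/R²)^(1/4), so
T_X/T_J = (1.27 / 0.500²)^(1/4) = (5.080)^(1/4) = 1.501.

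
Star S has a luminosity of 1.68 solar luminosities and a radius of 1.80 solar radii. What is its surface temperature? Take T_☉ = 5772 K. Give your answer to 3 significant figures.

4.90×10^3 K

T/T_☉ = (L/L_☉)^(1/4) / (R/R_☉)^(1/2)
T = 5772 × (1.68)^(1/4) / √(1.80) = 5772 × 1.138 / 1.342 = 4898 K.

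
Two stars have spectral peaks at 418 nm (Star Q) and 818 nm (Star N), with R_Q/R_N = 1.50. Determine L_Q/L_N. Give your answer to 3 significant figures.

Wien's law gives T ∝ 1/λ_max, so T_Q/T_N = λ_N/λ_Q = 818/418 = 1.957.
Then L ∝ R²T⁴ gives L_Q/L_N = (1.50)² × (1.957)⁴ = 2.250 × 14.67 = 33.00.

33.0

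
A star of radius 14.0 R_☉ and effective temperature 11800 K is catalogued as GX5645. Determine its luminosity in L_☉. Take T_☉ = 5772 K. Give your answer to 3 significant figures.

L/L_☉ = (R/R_☉)² (T/T_☉)⁴ = (14.0)² × (11800/5772)⁴
       = 196.0 × (2.044)⁴ = 196.0 × 17.47 = 3424.

3.42×10^3 L_☉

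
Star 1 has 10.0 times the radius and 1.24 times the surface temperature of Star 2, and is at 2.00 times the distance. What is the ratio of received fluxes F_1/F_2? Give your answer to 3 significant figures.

L_1/L_2 = (R_1/R_2)²(T_1/T_2)⁴ = (10.0)² × (1.24)⁴ = 236.4.
F_1/F_2 = (L_1/L_2)/(d_1/d_2)² = 236.4 / (2.00)² = 59.11.

59.1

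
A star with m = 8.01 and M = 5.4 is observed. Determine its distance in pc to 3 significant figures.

m − M = 5 log₁₀(d/10 pc)
8.01 − (5.4) = 2.61 = 5 log₁₀(d/10)
d = 10 × 10^(2.61/5) = 10 × 10^0.522 = 33.27 pc.

33.3 pc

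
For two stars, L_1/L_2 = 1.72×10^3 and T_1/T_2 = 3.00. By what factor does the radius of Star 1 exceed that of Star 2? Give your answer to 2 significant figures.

L ∝ R²T⁴ gives R ∝ √L / T², so
R_1/R_2 = √(1.72×10^3) / (3.00)² = 41.47 / 9.000 = 4.608.

4.6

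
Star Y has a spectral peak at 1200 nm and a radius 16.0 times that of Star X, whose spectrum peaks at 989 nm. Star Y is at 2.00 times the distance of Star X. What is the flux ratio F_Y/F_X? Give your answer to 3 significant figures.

Wien's law: T_Y/T_X = λ_X/λ_Y = 989/1200 = 0.8242.
L_Y/L_X = (R_Y/R_X)²(T_Y/T_X)⁴ = (16.0)²(0.8242)⁴ = 118.1.
F_Y/F_X = (L_Y/L_X)/(d_Y/d_X)² = 118.1/(2.00)² = 29.53.

29.5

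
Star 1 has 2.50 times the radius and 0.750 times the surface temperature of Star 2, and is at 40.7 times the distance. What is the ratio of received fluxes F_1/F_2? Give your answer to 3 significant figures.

L_1/L_2 = (R_1/R_2)²(T_1/T_2)⁴ = (2.50)² × (0.750)⁴ = 1.978.
F_1/F_2 = (L_1/L_2)/(d_1/d_2)² = 1.978 / (40.7)² = 0.001194.

0.00119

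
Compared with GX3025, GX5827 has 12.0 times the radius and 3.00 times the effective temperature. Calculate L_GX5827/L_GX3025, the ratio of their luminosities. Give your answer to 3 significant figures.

1.17×10^4

From the Stefan–Boltzmann law, L ∝ R²T⁴, so
L_GX5827/L_GX3025 = (R_GX5827/R_GX3025)² (T_GX5827/T_GX3025)⁴ = (12.0)² × (3.00)⁴ = 144.0 × 81.00 = 1.166×10^4.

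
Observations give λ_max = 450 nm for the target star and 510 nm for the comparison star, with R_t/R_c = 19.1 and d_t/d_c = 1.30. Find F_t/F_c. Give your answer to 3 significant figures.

356

Wien's law: T_t/T_c = λ_c/λ_t = 510/450 = 1.133.
L_t/L_c = (R_t/R_c)²(T_t/T_c)⁴ = (19.1)²(1.133)⁴ = 601.9.
F_t/F_c = (L_t/L_c)/(d_t/d_c)² = 601.9/(1.30)² = 356.1.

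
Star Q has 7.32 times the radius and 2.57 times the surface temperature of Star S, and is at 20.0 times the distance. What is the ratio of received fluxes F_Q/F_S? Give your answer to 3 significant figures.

L_Q/L_S = (R_Q/R_S)²(T_Q/T_S)⁴ = (7.32)² × (2.57)⁴ = 2338.
F_Q/F_S = (L_Q/L_S)/(d_Q/d_S)² = 2338 / (20.0)² = 5.844.

5.84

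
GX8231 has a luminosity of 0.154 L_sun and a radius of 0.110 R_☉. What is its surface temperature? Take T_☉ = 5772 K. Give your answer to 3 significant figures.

T/T_☉ = (L/L_☉)^(1/4) / (R/R_☉)^(1/2)
T = 5772 × (0.154)^(1/4) / √(0.110) = 5772 × 0.6264 / 0.3317 = 1.090×10^4 K.

1.09×10^4 K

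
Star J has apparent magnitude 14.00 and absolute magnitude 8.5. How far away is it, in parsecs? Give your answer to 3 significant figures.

126 pc

m − M = 5 log₁₀(d/10 pc)
14.00 − (8.5) = 5.50 = 5 log₁₀(d/10)
d = 10 × 10^(5.50/5) = 10 × 10^1.100 = 125.9 pc.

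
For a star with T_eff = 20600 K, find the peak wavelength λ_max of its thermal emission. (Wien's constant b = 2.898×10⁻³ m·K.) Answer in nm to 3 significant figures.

λ_max = b/T = 2.898×10⁻³ / 20600 = 1.41×10^-7 m = 140.7 nm.

141 nm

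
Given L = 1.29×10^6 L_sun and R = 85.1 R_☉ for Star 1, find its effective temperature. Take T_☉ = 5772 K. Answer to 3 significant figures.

2.11×10^4 K

T/T_☉ = (L/L_☉)^(1/4) / (R/R_☉)^(1/2)
T = 5772 × (1.29×10^6)^(1/4) / √(85.1) = 5772 × 33.70 / 9.225 = 2.109×10^4 K.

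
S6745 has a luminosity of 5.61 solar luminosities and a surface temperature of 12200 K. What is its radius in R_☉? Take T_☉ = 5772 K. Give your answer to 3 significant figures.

0.530 R_☉

R/R_☉ = √(L/L_☉) / (T/T_☉)² = √(5.61) / (2.114)²
       = 2.369 / 4.468 = 0.5302.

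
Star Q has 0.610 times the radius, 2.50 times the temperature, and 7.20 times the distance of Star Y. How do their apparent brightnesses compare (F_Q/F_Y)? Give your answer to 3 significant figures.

L_Q/L_Y = (R_Q/R_Y)²(T_Q/T_Y)⁴ = (0.610)² × (2.50)⁴ = 14.54.
F_Q/F_Y = (L_Q/L_Y)/(d_Q/d_Y)² = 14.54 / (7.20)² = 0.2804.

0.280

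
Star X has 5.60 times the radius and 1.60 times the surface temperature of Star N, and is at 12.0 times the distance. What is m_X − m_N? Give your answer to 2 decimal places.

L_X/L_N = (5.60)²(1.60)⁴ = 205.5.
F_X/F_N = (L_X/L_N)/(d_X/d_N)² = 205.5/144.0 = 1.427.
m_X − m_N = −2.5 log₁₀(1.427) = -0.39.

-0.39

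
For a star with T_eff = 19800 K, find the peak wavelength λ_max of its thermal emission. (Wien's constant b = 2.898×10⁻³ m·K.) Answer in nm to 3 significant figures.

146 nm

λ_max = b/T = 2.898×10⁻³ / 19800 = 1.46×10^-7 m = 146.4 nm.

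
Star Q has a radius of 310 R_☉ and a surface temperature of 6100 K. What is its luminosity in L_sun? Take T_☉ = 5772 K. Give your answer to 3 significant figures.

L/L_☉ = (R/R_☉)² (T/T_☉)⁴ = (310)² × (6100/5772)⁴
       = 9.610×10^4 × (1.057)⁴ = 9.610×10^4 × 1.247 = 1.199×10^5.

1.20×10^5 L_sun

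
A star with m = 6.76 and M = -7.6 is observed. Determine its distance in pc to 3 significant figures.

m − M = 5 log₁₀(d/10 pc)
6.76 − (-7.6) = 14.36 = 5 log₁₀(d/10)
d = 10 × 10^(14.36/5) = 10 × 10^2.872 = 7447 pc.

7.45×10^3 pc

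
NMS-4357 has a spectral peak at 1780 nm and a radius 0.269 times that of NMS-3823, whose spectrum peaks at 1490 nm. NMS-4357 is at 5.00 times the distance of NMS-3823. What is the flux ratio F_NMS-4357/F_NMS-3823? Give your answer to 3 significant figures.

0.00142

Wien's law: T_NMS-4357/T_NMS-3823 = λ_NMS-3823/λ_NMS-4357 = 1490/1780 = 0.8371.
L_NMS-4357/L_NMS-3823 = (R_NMS-4357/R_NMS-3823)²(T_NMS-4357/T_NMS-3823)⁴ = (0.269)²(0.8371)⁴ = 0.03553.
F_NMS-4357/F_NMS-3823 = (L_NMS-4357/L_NMS-3823)/(d_NMS-4357/d_NMS-3823)² = 0.03553/(5.00)² = 0.001421.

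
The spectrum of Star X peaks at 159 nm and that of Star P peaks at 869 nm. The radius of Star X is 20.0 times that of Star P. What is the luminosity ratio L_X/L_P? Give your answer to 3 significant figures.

Wien's law gives T ∝ 1/λ_max, so T_X/T_P = λ_P/λ_X = 869/159 = 5.465.
Then L ∝ R²T⁴ gives L_X/L_P = (20.0)² × (5.465)⁴ = 400.0 × 892.3 = 3.569×10^5.

3.57×10^5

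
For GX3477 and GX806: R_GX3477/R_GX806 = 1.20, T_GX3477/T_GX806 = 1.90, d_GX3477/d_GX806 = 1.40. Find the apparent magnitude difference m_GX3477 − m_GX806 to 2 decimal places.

L_GX3477/L_GX806 = (1.20)²(1.90)⁴ = 18.77.
F_GX3477/F_GX806 = (L_GX3477/L_GX806)/(d_GX3477/d_GX806)² = 18.77/1.960 = 9.575.
m_GX3477 − m_GX806 = −2.5 log₁₀(9.575) = -2.45.

-2.45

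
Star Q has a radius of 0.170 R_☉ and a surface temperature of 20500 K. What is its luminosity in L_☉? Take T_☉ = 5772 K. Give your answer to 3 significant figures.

L/L_☉ = (R/R_☉)² (T/T_☉)⁴ = (0.170)² × (20500/5772)⁴
       = 0.02890 × (3.552)⁴ = 0.02890 × 159.1 = 4.598.

4.60 L_☉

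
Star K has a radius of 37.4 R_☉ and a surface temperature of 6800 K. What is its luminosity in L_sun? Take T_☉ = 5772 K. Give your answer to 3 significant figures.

L/L_☉ = (R/R_☉)² (T/T_☉)⁴ = (37.4)² × (6800/5772)⁴
       = 1399 × (1.178)⁴ = 1399 × 1.926 = 2694.

2.69×10^3 L_sun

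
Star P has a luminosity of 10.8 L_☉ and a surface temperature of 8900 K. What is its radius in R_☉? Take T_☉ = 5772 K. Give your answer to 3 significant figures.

R/R_☉ = √(L/L_☉) / (T/T_☉)² = √(10.8) / (1.542)²
       = 3.286 / 2.378 = 1.382.

1.38 R_☉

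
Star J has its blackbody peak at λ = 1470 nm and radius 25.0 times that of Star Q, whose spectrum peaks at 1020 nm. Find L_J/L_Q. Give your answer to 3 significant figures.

145

Wien's law gives T ∝ 1/λ_max, so T_J/T_Q = λ_Q/λ_J = 1020/1470 = 0.6939.
Then L ∝ R²T⁴ gives L_J/L_Q = (25.0)² × (0.6939)⁴ = 625.0 × 0.2318 = 144.9.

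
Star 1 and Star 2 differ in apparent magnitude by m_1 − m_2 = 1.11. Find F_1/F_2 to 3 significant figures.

0.360

F_1/F_2 = 10^(−(m_1 − m_2)/2.5) = 10^(-1.11/2.5) = 10^-0.444 = 0.3597.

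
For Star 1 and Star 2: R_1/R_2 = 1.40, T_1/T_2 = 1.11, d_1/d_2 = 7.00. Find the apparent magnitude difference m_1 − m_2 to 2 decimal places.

3.04

L_1/L_2 = (1.40)²(1.11)⁴ = 2.975.
F_1/F_2 = (L_1/L_2)/(d_1/d_2)² = 2.975/49.00 = 0.06072.
m_1 − m_2 = −2.5 log₁₀(0.06072) = 3.04.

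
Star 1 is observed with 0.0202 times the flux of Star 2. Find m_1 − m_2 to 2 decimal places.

m_1 − m_2 = −2.5 log₁₀(F_1/F_2) = −2.5 log₁₀(0.0202) = −2.5 × (-1.695) = 4.237.

4.24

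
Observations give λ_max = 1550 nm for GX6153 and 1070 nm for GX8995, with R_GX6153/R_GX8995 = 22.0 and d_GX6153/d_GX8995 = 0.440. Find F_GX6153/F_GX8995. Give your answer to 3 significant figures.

568

Wien's law: T_GX6153/T_GX8995 = λ_GX8995/λ_GX6153 = 1070/1550 = 0.6903.
L_GX6153/L_GX8995 = (R_GX6153/R_GX8995)²(T_GX6153/T_GX8995)⁴ = (22.0)²(0.6903)⁴ = 109.9.
F_GX6153/F_GX8995 = (L_GX6153/L_GX8995)/(d_GX6153/d_GX8995)² = 109.9/(0.440)² = 567.7.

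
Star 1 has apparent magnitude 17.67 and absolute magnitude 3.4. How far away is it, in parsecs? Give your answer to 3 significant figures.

m − M = 5 log₁₀(d/10 pc)
17.67 − (3.4) = 14.27 = 5 log₁₀(d/10)
d = 10 × 10^(14.27/5) = 10 × 10^2.854 = 7145 pc.

7.14×10^3 pc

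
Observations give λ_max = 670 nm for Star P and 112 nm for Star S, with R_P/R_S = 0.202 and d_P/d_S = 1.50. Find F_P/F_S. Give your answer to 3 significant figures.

1.42×10^-5

Wien's law: T_P/T_S = λ_S/λ_P = 112/670 = 0.1672.
L_P/L_S = (R_P/R_S)²(T_P/T_S)⁴ = (0.202)²(0.1672)⁴ = 3.186×10^-5.
F_P/F_S = (L_P/L_S)/(d_P/d_S)² = 3.186×10^-5/(1.50)² = 1.416×10^-5.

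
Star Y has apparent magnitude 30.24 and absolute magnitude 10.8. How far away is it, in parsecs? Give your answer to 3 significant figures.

7.73×10^4 pc

m − M = 5 log₁₀(d/10 pc)
30.24 − (10.8) = 19.44 = 5 log₁₀(d/10)
d = 10 × 10^(19.44/5) = 10 × 10^3.888 = 7.727×10^4 pc.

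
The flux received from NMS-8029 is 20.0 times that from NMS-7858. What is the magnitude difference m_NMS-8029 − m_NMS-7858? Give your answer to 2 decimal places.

m_NMS-8029 − m_NMS-7858 = −2.5 log₁₀(F_NMS-8029/F_NMS-7858) = −2.5 log₁₀(20.0) = −2.5 × (1.301) = -3.253.

-3.25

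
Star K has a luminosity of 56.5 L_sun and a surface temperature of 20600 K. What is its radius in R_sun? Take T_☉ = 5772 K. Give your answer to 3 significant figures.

R/R_☉ = √(L/L_☉) / (T/T_☉)² = √(56.5) / (3.569)²
       = 7.517 / 12.74 = 0.5901.

0.590 R_sun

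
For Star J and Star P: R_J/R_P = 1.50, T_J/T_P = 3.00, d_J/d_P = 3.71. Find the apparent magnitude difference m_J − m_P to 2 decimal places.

-2.80

L_J/L_P = (1.50)²(3.00)⁴ = 182.2.
F_J/F_P = (L_J/L_P)/(d_J/d_P)² = 182.2/13.76 = 13.24.
m_J − m_P = −2.5 log₁₀(13.24) = -2.80.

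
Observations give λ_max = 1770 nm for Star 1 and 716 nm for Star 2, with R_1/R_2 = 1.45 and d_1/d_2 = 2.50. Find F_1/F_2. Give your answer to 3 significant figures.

0.00901

Wien's law: T_1/T_2 = λ_2/λ_1 = 716/1770 = 0.4045.
L_1/L_2 = (R_1/R_2)²(T_1/T_2)⁴ = (1.45)²(0.4045)⁴ = 0.05630.
F_1/F_2 = (L_1/L_2)/(d_1/d_2)² = 0.05630/(2.50)² = 0.009008.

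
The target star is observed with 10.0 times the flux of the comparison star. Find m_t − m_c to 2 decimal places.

-2.50

m_t − m_c = −2.5 log₁₀(F_t/F_c) = −2.5 log₁₀(10.0) = −2.5 × (1.000) = -2.500.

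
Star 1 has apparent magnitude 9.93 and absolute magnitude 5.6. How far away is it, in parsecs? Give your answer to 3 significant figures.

m − M = 5 log₁₀(d/10 pc)
9.93 − (5.6) = 4.33 = 5 log₁₀(d/10)
d = 10 × 10^(4.33/5) = 10 × 10^0.866 = 73.45 pc.

73.5 pc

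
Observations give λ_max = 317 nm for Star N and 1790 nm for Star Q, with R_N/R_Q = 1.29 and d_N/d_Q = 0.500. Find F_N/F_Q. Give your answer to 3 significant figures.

6.77×10^3

Wien's law: T_N/T_Q = λ_Q/λ_N = 1790/317 = 5.647.
L_N/L_Q = (R_N/R_Q)²(T_N/T_Q)⁴ = (1.29)²(5.647)⁴ = 1692.
F_N/F_Q = (L_N/L_Q)/(d_N/d_Q)² = 1692/(0.500)² = 6767.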